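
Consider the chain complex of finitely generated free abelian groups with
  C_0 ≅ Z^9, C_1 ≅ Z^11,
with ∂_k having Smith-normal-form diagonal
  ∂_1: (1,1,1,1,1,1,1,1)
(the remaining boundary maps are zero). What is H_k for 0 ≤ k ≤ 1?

H_0 = Z,  H_1 = Z^3.

H_0: b_0 = 9 − 0 − 8 = 1; torsion from ∂_1 factors > 1: none. So H_0 = Z.
H_1: b_1 = 11 − 8 − 0 = 3; torsion from ∂_2 factors > 1: none. So H_1 = Z^3.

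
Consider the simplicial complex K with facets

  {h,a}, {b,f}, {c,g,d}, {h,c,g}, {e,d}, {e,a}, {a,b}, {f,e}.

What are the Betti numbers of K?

b_0 = 1, b_1 = 2, b_2 = 0.

Order the vertices as a < b < c < d < e < f < g < h. Listing each simplex with vertices in this order, K has dimension 2 with simplices:

  0-simplices (8): a, b, c, d, e, f, g, h
  1-simplices (11): ab, ae, ah, bf, cd, cg, ch, de, dg, ef, gh
  2-simplices (2): cdg, cgh

giving chain groups C_0 ≅ Z^8, C_1 ≅ Z^11, C_2 ≅ Z^2.

Boundary ∂_1: C_1 → C_0 sends each edge [p,q] (with p < q) to q − p.
This gives a 8×11 integer matrix of rank 7; reducing to Smith normal form yields diagonal entries (1,1,1,1,1,1,1).

The boundary map ∂_2: C_2 → C_1 sends each 2-simplex [p,q,r] to [q,r] − [p,r] + [p,q]. For instance
  ∂cgh = gh − ch + cg,
  ∂cdg = dg − cg + cd.
As a 11×2 matrix over Z this has rank 2, with invariant factors (1,1).

Now H_k = ker ∂_k / im ∂_{k+1}, so:

  H_0: rank C_0 − rank ∂_1 = 8 − 7 = 1, and the invariant factors of ∂_1 are all 1, so H_0 ≅ Z.
  H_1: rank ker ∂_1 − rank ∂_2 = (11 − 7) − 2 = 2, and the invariant factors of ∂_2 are all 1, so H_1 ≅ Z^2.
  H_2: rank ker ∂_2 − rank ∂_3 = (2 − 2) − 0 = 0, and there is no ∂_3, so H_2 ≅ 0.

Hence the Betti numbers are b_0 = 1, b_1 = 2, b_2 = 0.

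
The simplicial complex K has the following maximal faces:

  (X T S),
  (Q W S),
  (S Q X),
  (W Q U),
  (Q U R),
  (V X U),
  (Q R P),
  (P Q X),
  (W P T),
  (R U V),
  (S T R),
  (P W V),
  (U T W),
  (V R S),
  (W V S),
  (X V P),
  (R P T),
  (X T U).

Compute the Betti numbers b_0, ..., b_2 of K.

b_0 = 1, b_1 = 2, b_2 = 1.

Fix the vertex order P < Q < R < S < T < U < V < W < X and write every simplex with vertices in increasing order. Then dim K = 2 and the simplices of K are:

  0-simplices (9): P, Q, R, S, T, U, V, W, X
  1-simplices (27): PQ, PR, PT, PV, PW, PX, QR, QS, QU, QW, QX, RS, RT, RU, RV, ST, SV, SW, SX, TU, TW, TX, UV, UW, UX, VW, VX
  2-simplices (18): PQR, PQX, PRT, PTW, PVW, PVX, QRU, QSW, QSX, QUW, RST, RSV, RUV, STX, SVW, TUW, TUX, UVX

giving chain groups C_0 ≅ Z^9, C_1 ≅ Z^27, C_2 ≅ Z^18.

Boundary ∂_1: C_1 → C_0 sends each edge [p,q] (with p < q) to q − p.
The 9×27 boundary matrix has rank 8 and Smith normal form diag(1,1,1,1,1,1,1,1).

∂_2: C_2 → C_1 sends each 2-simplex [p,q,r] to [q,r] − [p,r] + [p,q]. For instance
  ∂TUW = UW − TW + TU,
  ∂PRT = RT − PT + PR.
This gives a 27×18 integer matrix of rank 17; reducing to Smith normal form yields diagonal entries (1,1,1,1,1,1,1,1,1,1,1,1,1,1,1,1,1).

Now H_k = ker ∂_k / im ∂_{k+1}, so:

  H_0: rank C_0 − rank ∂_1 = 9 − 8 = 1, and the invariant factors of ∂_1 are all 1, so H_0 = Z.
  H_1: rank ker ∂_1 − rank ∂_2 = (27 − 8) − 17 = 2, and the invariant factors of ∂_2 are all 1, so H_1 = Z^2.
  H_2: rank ker ∂_2 − rank ∂_3 = (18 − 17) − 0 = 1, and there is no ∂_3, so H_2 = Z.

Hence the Betti numbers are b_0 = 1, b_1 = 2, b_2 = 1.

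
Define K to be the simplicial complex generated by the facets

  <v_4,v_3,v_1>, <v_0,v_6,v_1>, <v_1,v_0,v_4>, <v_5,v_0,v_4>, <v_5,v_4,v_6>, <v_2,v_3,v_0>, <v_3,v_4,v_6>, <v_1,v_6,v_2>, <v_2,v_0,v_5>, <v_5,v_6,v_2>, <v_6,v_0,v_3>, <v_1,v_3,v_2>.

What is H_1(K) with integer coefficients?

We work with the vertex ordering v_0 < v_1 < v_2 < v_3 < v_4 < v_5 < v_6. The simplices of K, each written with vertices in increasing order, are:

  0-simplices (7): [v_0], [v_1], [v_2], [v_3], [v_4], [v_5], [v_6]
  1-simplices (18): (18 of them)
  2-simplices (12): (12 of them)

giving chain groups C_0 ≅ Z^7, C_1 ≅ Z^18, C_2 ≅ Z^12.

∂_1: C_1 → C_0 is given by ∂[p,q] = [q] − [p]. For instance
  ∂[v_3,v_6] = [v_6] − [v_3].
As a 7×18 matrix over Z this has rank 6, with invariant factors (1,1,1,1,1,1).

∂_2: C_2 → C_1 maps a triangle to the signed sum of its edges. For instance
  ∂[v_0,v_4,v_5] = [v_4,v_5] − [v_0,v_5] + [v_0,v_4],
  ∂[v_3,v_4,v_6] = [v_4,v_6] − [v_3,v_6] + [v_3,v_4].
This gives a 18×12 integer matrix of rank 12; reducing to Smith normal form yields diagonal entries (1,1,1,1,1,1,1,1,1,1,1,2).

Reading off H_k = ker ∂_k / im ∂_{k+1}:

  H_1: rank ker ∂_1 − rank ∂_2 = (18 − 6) − 12 = 0, and ∂_2 has invariant factor 2 > 1, so H_1 ≅ Z_2.

H_1 = Z_2.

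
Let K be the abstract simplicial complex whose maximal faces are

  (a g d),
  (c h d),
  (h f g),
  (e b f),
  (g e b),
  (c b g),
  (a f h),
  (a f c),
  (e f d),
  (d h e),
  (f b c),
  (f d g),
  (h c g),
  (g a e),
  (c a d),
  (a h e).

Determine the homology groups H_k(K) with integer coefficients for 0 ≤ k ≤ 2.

H_0 = Z,  H_1 = Z^2,  H_2 = Z.

We work with the vertex ordering a < b < c < d < e < f < g < h. The simplices of K, each written with vertices in increasing order, are:

  0-simplices (8): a, b, c, d, e, f, g, h
  1-simplices (24): ac, ad, ae, af, ag, ah, bc, be, bf, bg, cd, cf, cg, ch, de, df, dg, dh, ef, eg, eh, fg, fh, gh
  2-simplices (16): acd, acf, adg, aeg, aeh, afh, bcf, bcg, bef, beg, cdh, cgh, def, deh, dfg, fgh

giving chain groups C_0 ≅ Z^8, C_1 ≅ Z^24, C_2 ≅ Z^16.

Boundary ∂_1: C_1 → C_0 is given by ∂[p,q] = [q] − [p].
The resulting 8×24 matrix has rank 7, and its Smith normal form has invariant factors (1,1,1,1,1,1,1).

∂_2: C_2 → C_1 acts by ∂[p,q,r] = [q,r] − [p,r] + [p,q]. For instance
  ∂bcg = cg − bg + bc,
  ∂fgh = gh − fh + fg.
As a 24×16 matrix over Z this has rank 15, with invariant factors (1,1,1,1,1,1,1,1,1,1,1,1,1,1,1).

Now H_k = ker ∂_k / im ∂_{k+1}, so:

  H_0: rank C_0 − rank ∂_1 = 8 − 7 = 1, and the invariant factors of ∂_1 are all 1, so H_0 = Z.
  H_1: rank ker ∂_1 − rank ∂_2 = (24 − 7) − 15 = 2, and the invariant factors of ∂_2 are all 1, so H_1 = Z^2.
  H_2: rank ker ∂_2 − rank ∂_3 = (16 − 15) − 0 = 1, and there is no ∂_3, so H_2 = Z.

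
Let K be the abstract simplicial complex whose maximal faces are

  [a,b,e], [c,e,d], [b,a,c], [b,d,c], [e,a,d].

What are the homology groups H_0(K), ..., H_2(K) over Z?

H_0 ≅ Z,  H_1 ≅ Z,  H_2 = 0.

K has 5 vertices, 10 edges, 5 triangles.
rank ∂_0 = 0, rank ∂_1 = 4 ⇒ b_0 = 5 − 0 − 4 = 1; all invariant factors of ∂_1 are 1 so no torsion. So H_0 = Z.
rank ∂_1 = 4, rank ∂_2 = 5 ⇒ b_1 = 10 − 4 − 5 = 1; all invariant factors of ∂_2 are 1 so no torsion. So H_1 = Z.
rank ∂_2 = 5, rank ∂_3 = 0 ⇒ b_2 = 5 − 5 − 0 = 0. So H_2 = 0.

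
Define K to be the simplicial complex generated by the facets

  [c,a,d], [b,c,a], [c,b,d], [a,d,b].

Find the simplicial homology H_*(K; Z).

Order the vertices as a < b < c < d. Listing each simplex with vertices in this order, K has dimension 2 with simplices:

  0-simplices (4): a, b, c, d
  1-simplices (6): ab, ac, ad, bc, bd, cd
  2-simplices (4): abc, abd, acd, bcd

giving chain groups C_0 ≅ Z^4, C_1 ≅ Z^6, C_2 ≅ Z^4.

Boundary ∂_1: C_1 → C_0 maps an edge to its endpoints' difference, ∂[p,q] = q − p.
This gives a 4×6 integer matrix of rank 3; reducing to Smith normal form yields diagonal entries (1,1,1).

The boundary map ∂_2: C_2 → C_1 acts by ∂[p,q,r] = [q,r] − [p,r] + [p,q]. For instance
  ∂abc = bc − ac + ab,
  ∂acd = cd − ad + ac.
The resulting 6×4 matrix has rank 3, and its Smith normal form has invariant factors (1,1,1).

Computing H_k = (kernel of ∂_k) / (image of ∂_{k+1}):

  H_0: rank C_0 − rank ∂_1 = 4 − 3 = 1, and the invariant factors of ∂_1 are all 1, so H_0 ≅ Z.
  H_1: rank ker ∂_1 − rank ∂_2 = (6 − 3) − 3 = 0, and the invariant factors of ∂_2 are all 1, so H_1 ≅ 0.
  H_2: rank ker ∂_2 − rank ∂_3 = (4 − 3) − 0 = 1, and there is no ∂_3, so H_2 ≅ Z.

H_0 ≅ Z,  H_1 = 0,  H_2 ≅ Z.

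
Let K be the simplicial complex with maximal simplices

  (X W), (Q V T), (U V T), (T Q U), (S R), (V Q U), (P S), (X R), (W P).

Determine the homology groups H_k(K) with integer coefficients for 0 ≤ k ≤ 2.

K has 9 vertices, 11 edges, 4 triangles.
rank ∂_0 = 0, rank ∂_1 = 7 ⇒ b_0 = 9 − 0 − 7 = 2; all invariant factors of ∂_1 are 1 so no torsion. So H_0 ≅ Z^2.
rank ∂_1 = 7, rank ∂_2 = 3 ⇒ b_1 = 11 − 7 − 3 = 1; all invariant factors of ∂_2 are 1 so no torsion. So H_1 ≅ Z.
rank ∂_2 = 3, rank ∂_3 = 0 ⇒ b_2 = 4 − 3 − 0 = 1. So H_2 ≅ Z.

H_0 ≅ Z^2,  H_1 ≅ Z,  H_2 ≅ Z.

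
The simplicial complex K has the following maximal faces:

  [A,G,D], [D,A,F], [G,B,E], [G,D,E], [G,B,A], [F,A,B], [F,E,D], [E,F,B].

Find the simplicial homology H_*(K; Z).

Order the vertices as A < B < D < E < F < G. Listing each simplex with vertices in this order, K has dimension 2 with simplices:

  0-simplices (6): A, B, D, E, F, G
  1-simplices (12): AB, AD, AF, AG, BE, BF, BG, DE, DF, DG, EF, EG
  2-simplices (8): ABF, ABG, ADF, ADG, BEF, BEG, DEF, DEG

giving chain groups C_0 ≅ Z^6, C_1 ≅ Z^12, C_2 ≅ Z^8.

The boundary map ∂_1: C_1 → C_0 maps an edge to its endpoints' difference, ∂[p,q] = q − p. For instance
  ∂DF = F − D.
This gives a 6×12 integer matrix of rank 5; reducing to Smith normal form yields diagonal entries (1,1,1,1,1).

∂_2: C_2 → C_1 maps a triangle to the signed sum of its edges. For instance
  ∂BEG = EG − BG + BE,
  ∂ADF = DF − AF + AD.
This gives a 12×8 integer matrix of rank 7; reducing to Smith normal form yields diagonal entries (1,1,1,1,1,1,1).

Reading off H_k = ker ∂_k / im ∂_{k+1}:

  H_0: rank C_0 − rank ∂_1 = 6 − 5 = 1, and the invariant factors of ∂_1 are all 1, so H_0 ≅ Z.
  H_1: rank ker ∂_1 − rank ∂_2 = (12 − 5) − 7 = 0, and the invariant factors of ∂_2 are all 1, so H_1 ≅ 0.
  H_2: rank ker ∂_2 − rank ∂_3 = (8 − 7) − 0 = 1, and there is no ∂_3, so H_2 ≅ Z.

As a check, the Euler characteristic is 6 − 12 + 8 = 2, which agrees with 1 − 0 + 1 = 2.
(K is a triangulation of the 2-sphere S^2.)

H_0 = Z,  H_1 = 0,  H_2 = Z.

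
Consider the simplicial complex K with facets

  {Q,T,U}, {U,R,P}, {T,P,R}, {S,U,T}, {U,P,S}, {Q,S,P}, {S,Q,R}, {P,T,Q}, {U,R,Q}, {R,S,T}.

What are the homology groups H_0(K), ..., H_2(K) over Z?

H_0 = Z,  H_1 = Z/2,  H_2 = 0.

Order the vertices as P < Q < R < S < T < U. Listing each simplex with vertices in this order, K has dimension 2 with simplices:

  0-simplices (6): P, Q, R, S, T, U
  1-simplices (15): PQ, PR, PS, PT, PU, QR, QS, QT, QU, RS, RT, RU, ST, SU, TU
  2-simplices (10): PQS, PQT, PRT, PRU, PSU, QRS, QRU, QTU, RST, STU

Hence C_0 ≅ Z^6, C_1 ≅ Z^15, C_2 ≅ Z^10.

Boundary ∂_1: C_1 → C_0 maps an edge to its endpoints' difference, ∂[p,q] = q − p. For instance
  ∂QT = T − Q.
The 6×15 boundary matrix has rank 5 and Smith normal form diag(1,1,1,1,1).

∂_2: C_2 → C_1 sends each 2-simplex [p,q,r] to [q,r] − [p,r] + [p,q]. For instance
  ∂PSU = SU − PU + PS,
  ∂PQS = QS − PS + PQ.
The 15×10 boundary matrix has rank 10 and Smith normal form diag(1,1,1,1,1,1,1,1,1,2).

Reading off H_k = ker ∂_k / im ∂_{k+1}:

  H_0: rank C_0 − rank ∂_1 = 6 − 5 = 1, and the invariant factors of ∂_1 are all 1, so H_0 = Z.
  H_1: rank ker ∂_1 − rank ∂_2 = (15 − 5) − 10 = 0, and ∂_2 has invariant factor 2 > 1, so H_1 = Z/2.
  H_2: rank ker ∂_2 − rank ∂_3 = (10 − 10) − 0 = 0, and there is no ∂_3, so H_2 = 0.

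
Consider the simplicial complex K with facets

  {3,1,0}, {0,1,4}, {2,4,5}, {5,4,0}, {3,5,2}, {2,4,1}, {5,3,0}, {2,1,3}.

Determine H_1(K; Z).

Fix the vertex order 0 < 1 < 2 < 3 < 4 < 5 and write every simplex with vertices in increasing order. Then dim K = 2 and the simplices of K are:

  0-simplices (6): [0], [1], [2], [3], [4], [5]
  1-simplices (12): [0,1], [0,3], [0,4], [0,5], [1,2], [1,3], [1,4], [2,3], [2,4], [2,5], [3,5], [4,5]
  2-simplices (8): [0,1,3], [0,1,4], [0,3,5], [0,4,5], [1,2,3], [1,2,4], [2,3,5], [2,4,5]

so the chain groups are C_0 ≅ Z^6, C_1 ≅ Z^12, C_2 ≅ Z^8.

∂_1: C_1 → C_0 is given by ∂[p,q] = [q] − [p]. For instance
  ∂[1,3] = [3] − [1].
As a 6×12 matrix over Z this has rank 5, with invariant factors (1,1,1,1,1).

The boundary map ∂_2: C_2 → C_1 acts by ∂[p,q,r] = [q,r] − [p,r] + [p,q]. For instance
  ∂[2,4,5] = [4,5] − [2,5] + [2,4],
  ∂[2,3,5] = [3,5] − [2,5] + [2,3].
This gives a 12×8 integer matrix of rank 7; reducing to Smith normal form yields diagonal entries (1,1,1,1,1,1,1).

Now H_k = ker ∂_k / im ∂_{k+1}, so:

  H_1: rank ker ∂_1 − rank ∂_2 = (12 − 5) − 7 = 0, and the invariant factors of ∂_2 are all 1, so H_1 = 0.

H_1 = 0.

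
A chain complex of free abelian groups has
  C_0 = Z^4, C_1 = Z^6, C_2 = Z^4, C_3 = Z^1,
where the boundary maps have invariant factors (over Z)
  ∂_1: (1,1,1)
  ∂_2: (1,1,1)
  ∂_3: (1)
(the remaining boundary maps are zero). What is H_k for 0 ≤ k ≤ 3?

H_0 = Z,  H_1 = 0,  H_2 = 0,  H_3 = 0.

H_0: b_0 = 4 − 0 − 3 = 1; torsion from ∂_1 factors > 1: none. So H_0 = Z.
H_1: b_1 = 6 − 3 − 3 = 0; torsion from ∂_2 factors > 1: none. So H_1 = 0.
H_2: b_2 = 4 − 3 − 1 = 0; torsion from ∂_3 factors > 1: none. So H_2 = 0.
H_3: b_3 = 1 − 1 − 0 = 0; torsion from ∂_4 factors > 1: none. So H_3 = 0.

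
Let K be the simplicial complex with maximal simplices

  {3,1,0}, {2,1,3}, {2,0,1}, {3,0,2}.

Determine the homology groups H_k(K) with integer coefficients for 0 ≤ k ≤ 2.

H_0 = Z,  H_1 = 0,  H_2 = Z.

Take the total order 0 < 1 < 2 < 3 on the vertex set. Then K (dimension 2) consists of the simplices:

  0-simplices (4): [0], [1], [2], [3]
  1-simplices (6): [0,1], [0,2], [0,3], [1,2], [1,3], [2,3]
  2-simplices (4): [0,1,2], [0,1,3], [0,2,3], [1,2,3]

so the chain groups are C_0 ≅ Z^4, C_1 ≅ Z^6, C_2 ≅ Z^4.

The boundary map ∂_1: C_1 → C_0 maps an edge to its endpoints' difference, ∂[p,q] = q − p. For instance
  ∂[0,3] = [3] − [0].
This gives a 4×6 integer matrix of rank 3; reducing to Smith normal form yields diagonal entries (1,1,1).

∂_2: C_2 → C_1 sends each 2-simplex [p,q,r] to [q,r] − [p,r] + [p,q]. For instance
  ∂[0,1,3] = [1,3] − [0,3] + [0,1],
  ∂[0,2,3] = [2,3] − [0,3] + [0,2].
The resulting 6×4 matrix has rank 3, and its Smith normal form has invariant factors (1,1,1).

Now H_k = ker ∂_k / im ∂_{k+1}, so:

  H_0: rank C_0 − rank ∂_1 = 4 − 3 = 1, and the invariant factors of ∂_1 are all 1, so H_0 = Z.
  H_1: rank ker ∂_1 − rank ∂_2 = (6 − 3) − 3 = 0, and the invariant factors of ∂_2 are all 1, so H_1 = 0.
  H_2: rank ker ∂_2 − rank ∂_3 = (4 − 3) − 0 = 1, and there is no ∂_3, so H_2 = Z.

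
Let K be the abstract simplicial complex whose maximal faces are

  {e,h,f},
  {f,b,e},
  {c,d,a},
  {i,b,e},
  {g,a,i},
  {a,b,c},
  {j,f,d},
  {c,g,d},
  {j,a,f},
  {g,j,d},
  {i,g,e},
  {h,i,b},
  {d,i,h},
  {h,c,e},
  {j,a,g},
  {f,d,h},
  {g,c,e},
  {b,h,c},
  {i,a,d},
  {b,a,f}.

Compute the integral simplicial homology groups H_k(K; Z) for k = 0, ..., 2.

K has 10 vertices, 30 edges, 20 triangles.
rank ∂_0 = 0, rank ∂_1 = 9 ⇒ b_0 = 10 − 0 − 9 = 1; all invariant factors of ∂_1 are 1 so no torsion. So H_0 = Z.
rank ∂_1 = 9, rank ∂_2 = 20 ⇒ b_1 = 30 − 9 − 20 = 1; ∂_2 has invariant factor(s) [2] giving torsion. So H_1 = Z ⊕ Z_2.
rank ∂_2 = 20, rank ∂_3 = 0 ⇒ b_2 = 20 − 20 − 0 = 0. So H_2 = 0.

H_0 ≅ Z,  H_1 ≅ Z ⊕ Z_2,  H_2 = 0.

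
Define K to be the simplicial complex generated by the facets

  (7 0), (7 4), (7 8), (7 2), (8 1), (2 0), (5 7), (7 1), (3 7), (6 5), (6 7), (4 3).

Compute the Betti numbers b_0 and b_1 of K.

b_0 = 1, b_1 = 4.

K has 9 vertices, 12 edges.
rank ∂_0 = 0, rank ∂_1 = 8 ⇒ b_0 = 9 − 0 − 8 = 1; all invariant factors of ∂_1 are 1 so no torsion. So H_0 ≅ Z.
rank ∂_1 = 8, rank ∂_2 = 0 ⇒ b_1 = 12 − 8 − 0 = 4. So H_1 ≅ Z^4.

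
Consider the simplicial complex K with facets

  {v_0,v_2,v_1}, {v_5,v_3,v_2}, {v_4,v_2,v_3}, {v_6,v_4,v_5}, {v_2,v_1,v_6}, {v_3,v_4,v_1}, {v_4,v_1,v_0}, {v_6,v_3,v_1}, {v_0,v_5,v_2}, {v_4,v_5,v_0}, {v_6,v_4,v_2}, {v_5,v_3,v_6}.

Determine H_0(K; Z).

H_0 ≅ Z.

Take the total order v_0 < v_1 < v_2 < v_3 < v_4 < v_5 < v_6 on the vertex set. Then K (dimension 2) consists of the simplices:

  0-simplices (7): [v_0], [v_1], [v_2], [v_3], [v_4], [v_5], [v_6]
  1-simplices (18): (18 of them)
  2-simplices (12): (12 of them)

so the chain groups are C_0 ≅ Z^7, C_1 ≅ Z^18, C_2 ≅ Z^12.

∂_1: C_1 → C_0 sends each edge [p,q] (with p < q) to q − p.
The resulting 7×18 matrix has rank 6, and its Smith normal form has invariant factors (1,1,1,1,1,1).

∂_2: C_2 → C_1 maps a triangle to the signed sum of its edges. For instance
  ∂[v_4,v_5,v_6] = [v_5,v_6] − [v_4,v_6] + [v_4,v_5],
  ∂[v_1,v_2,v_6] = [v_2,v_6] − [v_1,v_6] + [v_1,v_2].
As a 18×12 matrix over Z this has rank 12, with invariant factors (1,1,1,1,1,1,1,1,1,1,1,2).

Computing H_k = (kernel of ∂_k) / (image of ∂_{k+1}):

  H_0: rank C_0 − rank ∂_1 = 7 − 6 = 1, and the invariant factors of ∂_1 are all 1, so H_0 ≅ Z.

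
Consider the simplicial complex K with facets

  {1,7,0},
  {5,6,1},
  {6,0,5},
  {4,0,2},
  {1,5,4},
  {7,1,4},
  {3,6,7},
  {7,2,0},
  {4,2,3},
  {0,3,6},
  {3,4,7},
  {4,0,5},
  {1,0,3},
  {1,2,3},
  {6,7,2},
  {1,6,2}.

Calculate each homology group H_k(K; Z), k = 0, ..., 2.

H_0 ≅ Z,  H_1 ≅ Z^2,  H_2 ≅ Z.

Order the vertices as 0 < 1 < 2 < 3 < 4 < 5 < 6 < 7. Listing each simplex with vertices in this order, K has dimension 2 with simplices:

  0-simplices (8): [0], [1], [2], [3], [4], [5], [6], [7]
  1-simplices (24): (24 of them)
  2-simplices (16): [0,1,3], [0,1,7], [0,2,4], [0,2,7], [0,3,6], [0,4,5], [0,5,6], [1,2,3], [1,2,6], [1,4,5], [1,4,7], [1,5,6], [2,3,4], [2,6,7], [3,4,7], [3,6,7]

Hence C_0 ≅ Z^8, C_1 ≅ Z^24, C_2 ≅ Z^16.

Boundary ∂_1: C_1 → C_0 maps an edge to its endpoints' difference, ∂[p,q] = q − p. For instance
  ∂[1,6] = [6] − [1].
The resulting 8×24 matrix has rank 7, and its Smith normal form has invariant factors (1,1,1,1,1,1,1).

∂_2: C_2 → C_1 maps a triangle to the signed sum of its edges. For instance
  ∂[0,5,6] = [5,6] − [0,6] + [0,5],
  ∂[3,6,7] = [6,7] − [3,7] + [3,6].
As a 24×16 matrix over Z this has rank 15, with invariant factors (1,1,1,1,1,1,1,1,1,1,1,1,1,1,1).

From H_k ≅ ker(∂_k) / im(∂_{k+1}) we obtain:

  H_0: rank C_0 − rank ∂_1 = 8 − 7 = 1, and the invariant factors of ∂_1 are all 1, so H_0 ≅ Z.
  H_1: rank ker ∂_1 − rank ∂_2 = (24 − 7) − 15 = 2, and the invariant factors of ∂_2 are all 1, so H_1 ≅ Z^2.
  H_2: rank ker ∂_2 − rank ∂_3 = (16 − 15) − 0 = 1, and there is no ∂_3, so H_2 ≅ Z.

As a check, the Euler characteristic is 8 − 24 + 16 = 0, which agrees with 1 − 2 + 1 = 0.
(K is a triangulation of the torus T^2.)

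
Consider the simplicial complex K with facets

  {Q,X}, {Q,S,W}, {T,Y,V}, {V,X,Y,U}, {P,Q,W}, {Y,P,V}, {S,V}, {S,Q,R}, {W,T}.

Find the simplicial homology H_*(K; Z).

We work with the vertex ordering P < Q < R < S < T < U < V < W < X < Y. The simplices of K, each written with vertices in increasing order, are:

  0-simplices (10): P, Q, R, S, T, U, V, W, X, Y
  1-simplices (20): PQ, PV, PW, PY, QR, QS, QW, QX, RS, SV, SW, TV, TW, TY, UV, UX, UY, VX, VY, XY
  2-simplices (9): PQW, PVY, QRS, QSW, TVY, UVX, UVY, UXY, VXY
  3-simplices (1): UVXY

giving chain groups C_0 ≅ Z^10, C_1 ≅ Z^20, C_2 ≅ Z^9, C_3 ≅ Z^1.

The boundary map ∂_1: C_1 → C_0 maps an edge to its endpoints' difference, ∂[p,q] = q − p.
This gives a 10×20 integer matrix of rank 9; reducing to Smith normal form yields diagonal entries (1,1,1,1,1,1,1,1,1).

Boundary ∂_2: C_2 → C_1 sends each 2-simplex [p,q,r] to [q,r] − [p,r] + [p,q]. For instance
  ∂PQW = QW − PW + PQ,
  ∂PVY = VY − PY + PV.
The 20×9 boundary matrix has rank 8 and Smith normal form diag(1,1,1,1,1,1,1,1).

The boundary map ∂_3: C_3 → C_2 sends each 3-simplex σ to the alternating sum Σ_i (−1)^i (σ with its i-th vertex removed). For instance
  ∂UVXY = VXY − UXY + UVY − UVX.
As a 9×1 matrix over Z this has rank 1, with invariant factors (1).

Computing H_k = (kernel of ∂_k) / (image of ∂_{k+1}):

  H_0: rank C_0 − rank ∂_1 = 10 − 9 = 1, and the invariant factors of ∂_1 are all 1, so H_0 ≅ Z.
  H_1: rank ker ∂_1 − rank ∂_2 = (20 − 9) − 8 = 3, and the invariant factors of ∂_2 are all 1, so H_1 ≅ Z^3.
  H_2: rank ker ∂_2 − rank ∂_3 = (9 − 8) − 1 = 0, and the invariant factors of ∂_3 are all 1, so H_2 ≅ 0.
  H_3: rank ker ∂_3 − rank ∂_4 = (1 − 1) − 0 = 0, and there is no ∂_4, so H_3 ≅ 0.

H_0 ≅ Z,  H_1 ≅ Z^3,  H_2 = 0,  H_3 = 0.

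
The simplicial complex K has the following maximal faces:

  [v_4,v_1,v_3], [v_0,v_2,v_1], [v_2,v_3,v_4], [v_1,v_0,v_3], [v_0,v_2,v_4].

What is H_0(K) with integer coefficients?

H_0 = Z.

K has 5 vertices, 10 edges, 5 triangles.
rank ∂_0 = 0, rank ∂_1 = 4 ⇒ b_0 = 5 − 0 − 4 = 1; all invariant factors of ∂_1 are 1 so no torsion. So H_0 ≅ Z.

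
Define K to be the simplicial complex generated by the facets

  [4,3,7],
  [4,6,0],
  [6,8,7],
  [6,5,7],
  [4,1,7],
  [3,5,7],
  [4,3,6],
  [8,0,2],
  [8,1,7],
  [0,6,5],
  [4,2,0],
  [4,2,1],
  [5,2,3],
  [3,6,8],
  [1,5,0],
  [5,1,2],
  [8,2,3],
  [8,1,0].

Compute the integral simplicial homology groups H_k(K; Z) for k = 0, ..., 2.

We work with the vertex ordering 0 < 1 < 2 < 3 < 4 < 5 < 6 < 7 < 8. The simplices of K, each written with vertices in increasing order, are:

  0-simplices (9): [0], [1], [2], [3], [4], [5], [6], [7], [8]
  1-simplices (27): (27 of them)
  2-simplices (18): [0,1,5], [0,1,8], [0,2,4], [0,2,8], [0,4,6], [0,5,6], [1,2,4], [1,2,5], [1,4,7], [1,7,8], [2,3,5], [2,3,8], [3,4,6], [3,4,7], [3,5,7], [3,6,8], [5,6,7], [6,7,8]

Hence C_0 ≅ Z^9, C_1 ≅ Z^27, C_2 ≅ Z^18.

Boundary ∂_1: C_1 → C_0 maps an edge to its endpoints' difference, ∂[p,q] = q − p. For instance
  ∂[2,8] = [8] − [2].
The resulting 9×27 matrix has rank 8, and its Smith normal form has invariant factors (1,1,1,1,1,1,1,1).

Boundary ∂_2: C_2 → C_1 sends each 2-simplex [p,q,r] to [q,r] − [p,r] + [p,q]. For instance
  ∂[3,5,7] = [5,7] − [3,7] + [3,5],
  ∂[5,6,7] = [6,7] − [5,7] + [5,6].
As a 27×18 matrix over Z this has rank 18, with invariant factors (1,1,1,1,1,1,1,1,1,1,1,1,1,1,1,1,1,2).

Computing H_k = (kernel of ∂_k) / (image of ∂_{k+1}):

  H_0: rank C_0 − rank ∂_1 = 9 − 8 = 1, and the invariant factors of ∂_1 are all 1, so H_0 ≅ Z.
  H_1: rank ker ∂_1 − rank ∂_2 = (27 − 8) − 18 = 1, and ∂_2 has invariant factor 2 > 1, so H_1 ≅ Z ⊕ Z/2.
  H_2: rank ker ∂_2 − rank ∂_3 = (18 − 18) − 0 = 0, and there is no ∂_3, so H_2 ≅ 0.

(K is a triangulation of the Klein bottle.)

H_0 = Z,  H_1 = Z ⊕ Z/2,  H_2 = 0.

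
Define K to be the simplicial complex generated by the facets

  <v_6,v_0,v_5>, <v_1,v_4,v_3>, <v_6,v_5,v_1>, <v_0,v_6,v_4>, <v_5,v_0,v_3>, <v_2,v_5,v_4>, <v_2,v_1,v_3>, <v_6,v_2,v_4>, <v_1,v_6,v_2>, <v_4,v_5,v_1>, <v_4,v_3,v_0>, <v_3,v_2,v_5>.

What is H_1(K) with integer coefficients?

Take the total order v_0 < v_1 < v_2 < v_3 < v_4 < v_5 < v_6 on the vertex set. Then K (dimension 2) consists of the simplices:

  0-simplices (7): [v_0], [v_1], [v_2], [v_3], [v_4], [v_5], [v_6]
  1-simplices (18): (18 of them)
  2-simplices (12): (12 of them)

so the chain groups are C_0 ≅ Z^7, C_1 ≅ Z^18, C_2 ≅ Z^12.

Boundary ∂_1: C_1 → C_0 maps an edge to its endpoints' difference, ∂[p,q] = q − p.
This gives a 7×18 integer matrix of rank 6; reducing to Smith normal form yields diagonal entries (1,1,1,1,1,1).

∂_2: C_2 → C_1 acts by ∂[p,q,r] = [q,r] − [p,r] + [p,q]. For instance
  ∂[v_0,v_5,v_6] = [v_5,v_6] − [v_0,v_6] + [v_0,v_5],
  ∂[v_2,v_4,v_5] = [v_4,v_5] − [v_2,v_5] + [v_2,v_4].
This gives a 18×12 integer matrix of rank 12; reducing to Smith normal form yields diagonal entries (1,1,1,1,1,1,1,1,1,1,1,2).

Computing H_k = (kernel of ∂_k) / (image of ∂_{k+1}):

  H_1: rank ker ∂_1 − rank ∂_2 = (18 − 6) − 12 = 0, and ∂_2 has invariant factor 2 > 1, so H_1 ≅ Z/2.

H_1 ≅ Z/2.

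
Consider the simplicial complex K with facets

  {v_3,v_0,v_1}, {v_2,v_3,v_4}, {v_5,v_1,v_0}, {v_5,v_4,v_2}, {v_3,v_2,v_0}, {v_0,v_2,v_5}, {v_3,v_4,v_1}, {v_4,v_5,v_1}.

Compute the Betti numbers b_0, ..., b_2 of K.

Order the vertices as v_0 < v_1 < v_2 < v_3 < v_4 < v_5. Listing each simplex with vertices in this order, K has dimension 2 with simplices:

  0-simplices (6): [v_0], [v_1], [v_2], [v_3], [v_4], [v_5]
  1-simplices (12): [v_0,v_1], [v_0,v_2], [v_0,v_3], [v_0,v_5], [v_1,v_3], [v_1,v_4], [v_1,v_5], [v_2,v_3], [v_2,v_4], [v_2,v_5], [v_3,v_4], [v_4,v_5]
  2-simplices (8): [v_0,v_1,v_3], [v_0,v_1,v_5], [v_0,v_2,v_3], [v_0,v_2,v_5], [v_1,v_3,v_4], [v_1,v_4,v_5], [v_2,v_3,v_4], [v_2,v_4,v_5]

Hence C_0 ≅ Z^6, C_1 ≅ Z^12, C_2 ≅ Z^8.

The boundary map ∂_1: C_1 → C_0 sends each edge [p,q] (with p < q) to q − p. For instance
  ∂[v_2,v_3] = [v_3] − [v_2].
As a 6×12 matrix over Z this has rank 5, with invariant factors (1,1,1,1,1).

The boundary map ∂_2: C_2 → C_1 acts by ∂[p,q,r] = [q,r] − [p,r] + [p,q]. For instance
  ∂[v_2,v_4,v_5] = [v_4,v_5] − [v_2,v_5] + [v_2,v_4],
  ∂[v_1,v_3,v_4] = [v_3,v_4] − [v_1,v_4] + [v_1,v_3].
The 12×8 boundary matrix has rank 7 and Smith normal form diag(1,1,1,1,1,1,1).

From H_k ≅ ker(∂_k) / im(∂_{k+1}) we obtain:

  H_0: rank C_0 − rank ∂_1 = 6 − 5 = 1, and the invariant factors of ∂_1 are all 1, so H_0 ≅ Z.
  H_1: rank ker ∂_1 − rank ∂_2 = (12 − 5) − 7 = 0, and the invariant factors of ∂_2 are all 1, so H_1 ≅ 0.
  H_2: rank ker ∂_2 − rank ∂_3 = (8 − 7) − 0 = 1, and there is no ∂_3, so H_2 ≅ Z.

Hence the Betti numbers are b_0 = 1, b_1 = 0, b_2 = 1.

b_0 = 1, b_1 = 0, b_2 = 1.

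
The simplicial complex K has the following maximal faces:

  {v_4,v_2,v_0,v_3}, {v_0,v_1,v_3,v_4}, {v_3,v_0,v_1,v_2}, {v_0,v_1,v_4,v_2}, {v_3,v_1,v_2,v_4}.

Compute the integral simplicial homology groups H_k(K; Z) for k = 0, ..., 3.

H_0 ≅ Z,  H_1 = 0,  H_2 = 0,  H_3 ≅ Z.

Fix the vertex order v_0 < v_1 < v_2 < v_3 < v_4 and write every simplex with vertices in increasing order. Then dim K = 3 and the simplices of K are:

  0-simplices (5): [v_0], [v_1], [v_2], [v_3], [v_4]
  1-simplices (10): [v_0,v_1], [v_0,v_2], [v_0,v_3], [v_0,v_4], [v_1,v_2], [v_1,v_3], [v_1,v_4], [v_2,v_3], [v_2,v_4], [v_3,v_4]
  2-simplices (10): [v_0,v_1,v_2], [v_0,v_1,v_3], [v_0,v_1,v_4], [v_0,v_2,v_3], [v_0,v_2,v_4], [v_0,v_3,v_4], [v_1,v_2,v_3], [v_1,v_2,v_4], [v_1,v_3,v_4], [v_2,v_3,v_4]
  3-simplices (5): [v_0,v_1,v_2,v_3], [v_0,v_1,v_2,v_4], [v_0,v_1,v_3,v_4], [v_0,v_2,v_3,v_4], [v_1,v_2,v_3,v_4]

so the chain groups are C_0 ≅ Z^5, C_1 ≅ Z^10, C_2 ≅ Z^10, C_3 ≅ Z^5.

∂_1: C_1 → C_0 sends each edge [p,q] (with p < q) to q − p. For instance
  ∂[v_1,v_3] = [v_3] − [v_1].
This gives a 5×10 integer matrix of rank 4; reducing to Smith normal form yields diagonal entries (1,1,1,1).

∂_2: C_2 → C_1 acts by ∂[p,q,r] = [q,r] − [p,r] + [p,q]. For instance
  ∂[v_0,v_1,v_3] = [v_1,v_3] − [v_0,v_3] + [v_0,v_1],
  ∂[v_1,v_3,v_4] = [v_3,v_4] − [v_1,v_4] + [v_1,v_3].
The 10×10 boundary matrix has rank 6 and Smith normal form diag(1,1,1,1,1,1).

The boundary map ∂_3: C_3 → C_2 sends each 3-simplex σ to the alternating sum Σ_i (−1)^i (σ with its i-th vertex removed). For instance
  ∂[v_0,v_1,v_2,v_4] = [v_1,v_2,v_4] − [v_0,v_2,v_4] + [v_0,v_1,v_4] − [v_0,v_1,v_2],
  ∂[v_0,v_2,v_3,v_4] = [v_2,v_3,v_4] − [v_0,v_3,v_4] + [v_0,v_2,v_4] − [v_0,v_2,v_3].
As a 10×5 matrix over Z this has rank 4, with invariant factors (1,1,1,1).

From H_k ≅ ker(∂_k) / im(∂_{k+1}) we obtain:

  H_0: rank C_0 − rank ∂_1 = 5 − 4 = 1, and the invariant factors of ∂_1 are all 1, so H_0 ≅ Z.
  H_1: rank ker ∂_1 − rank ∂_2 = (10 − 4) − 6 = 0, and the invariant factors of ∂_2 are all 1, so H_1 ≅ 0.
  H_2: rank ker ∂_2 − rank ∂_3 = (10 − 6) − 4 = 0, and the invariant factors of ∂_3 are all 1, so H_2 ≅ 0.
  H_3: rank ker ∂_3 − rank ∂_4 = (5 − 4) − 0 = 1, and there is no ∂_4, so H_3 ≅ Z.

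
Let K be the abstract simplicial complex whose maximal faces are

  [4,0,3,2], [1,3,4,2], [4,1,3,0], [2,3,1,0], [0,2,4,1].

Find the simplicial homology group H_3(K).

H_3 ≅ Z.

Take the total order 0 < 1 < 2 < 3 < 4 on the vertex set. Then K (dimension 3) consists of the simplices:

  0-simplices (5): [0], [1], [2], [3], [4]
  1-simplices (10): [0,1], [0,2], [0,3], [0,4], [1,2], [1,3], [1,4], [2,3], [2,4], [3,4]
  2-simplices (10): [0,1,2], [0,1,3], [0,1,4], [0,2,3], [0,2,4], [0,3,4], [1,2,3], [1,2,4], [1,3,4], [2,3,4]
  3-simplices (5): [0,1,2,3], [0,1,2,4], [0,1,3,4], [0,2,3,4], [1,2,3,4]

Hence C_0 ≅ Z^5, C_1 ≅ Z^10, C_2 ≅ Z^10, C_3 ≅ Z^5.

The boundary map ∂_1: C_1 → C_0 maps an edge to its endpoints' difference, ∂[p,q] = q − p. For instance
  ∂[0,4] = [4] − [0].
This gives a 5×10 integer matrix of rank 4; reducing to Smith normal form yields diagonal entries (1,1,1,1).

The boundary map ∂_2: C_2 → C_1 sends each 2-simplex [p,q,r] to [q,r] − [p,r] + [p,q]. For instance
  ∂[0,1,3] = [1,3] − [0,3] + [0,1],
  ∂[1,3,4] = [3,4] − [1,4] + [1,3].
The 10×10 boundary matrix has rank 6 and Smith normal form diag(1,1,1,1,1,1).

Boundary ∂_3: C_3 → C_2 sends each 3-simplex σ to the alternating sum Σ_i (−1)^i (σ with its i-th vertex removed). For instance
  ∂[0,2,3,4] = [2,3,4] − [0,3,4] + [0,2,4] − [0,2,3],
  ∂[0,1,3,4] = [1,3,4] − [0,3,4] + [0,1,4] − [0,1,3].
As a 10×5 matrix over Z this has rank 4, with invariant factors (1,1,1,1).

Reading off H_k = ker ∂_k / im ∂_{k+1}:

  H_3: rank ker ∂_3 − rank ∂_4 = (5 − 4) − 0 = 1, and there is no ∂_4, so H_3 ≅ Z.

(K is a triangulation of the 3-sphere S^3.)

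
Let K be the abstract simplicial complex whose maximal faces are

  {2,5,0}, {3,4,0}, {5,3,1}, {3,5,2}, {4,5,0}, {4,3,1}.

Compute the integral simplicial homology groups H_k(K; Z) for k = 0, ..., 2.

K has 6 vertices, 12 edges, 6 triangles.
rank ∂_0 = 0, rank ∂_1 = 5 ⇒ b_0 = 6 − 0 − 5 = 1; all invariant factors of ∂_1 are 1 so no torsion. So H_0 ≅ Z.
rank ∂_1 = 5, rank ∂_2 = 6 ⇒ b_1 = 12 − 5 − 6 = 1; all invariant factors of ∂_2 are 1 so no torsion. So H_1 ≅ Z.
rank ∂_2 = 6, rank ∂_3 = 0 ⇒ b_2 = 6 − 6 − 0 = 0. So H_2 ≅ 0.

H_0 ≅ Z,  H_1 ≅ Z,  H_2 = 0.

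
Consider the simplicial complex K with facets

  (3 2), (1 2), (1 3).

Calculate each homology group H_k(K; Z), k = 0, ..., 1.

Take the total order 1 < 2 < 3 on the vertex set. Then K (dimension 1) consists of the simplices:

  0-simplices (3): [1], [2], [3]
  1-simplices (3): [1,2], [1,3], [2,3]

so the chain groups are C_0 ≅ Z^3, C_1 ≅ Z^3.

Boundary ∂_1: C_1 → C_0 sends each edge [p,q] (with p < q) to q − p.
As a 3×3 matrix over Z this has rank 2, with invariant factors (1,1).

Reading off H_k = ker ∂_k / im ∂_{k+1}:

  H_0: rank C_0 − rank ∂_1 = 3 − 2 = 1, and the invariant factors of ∂_1 are all 1, so H_0 ≅ Z.
  H_1: rank ker ∂_1 − rank ∂_2 = (3 − 2) − 0 = 1, and there is no ∂_2, so H_1 ≅ Z.

H_0 = Z,  H_1 = Z.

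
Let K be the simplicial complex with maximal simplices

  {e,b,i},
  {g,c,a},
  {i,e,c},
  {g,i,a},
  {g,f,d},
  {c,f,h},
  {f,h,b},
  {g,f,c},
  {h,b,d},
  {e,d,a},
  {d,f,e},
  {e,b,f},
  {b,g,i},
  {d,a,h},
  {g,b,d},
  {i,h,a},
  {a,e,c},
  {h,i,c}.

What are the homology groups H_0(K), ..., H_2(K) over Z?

H_0 ≅ Z,  H_1 ≅ Z ⊕ Z/2,  H_2 = 0.

Take the total order a < b < c < d < e < f < g < h < i on the vertex set. Then K (dimension 2) consists of the simplices:

  0-simplices (9): a, b, c, d, e, f, g, h, i
  1-simplices (27): ac, ad, ae, ag, ah, ai, bd, be, bf, bg, bh, bi, ce, cf, cg, ch, ci, de, df, dg, dh, ef, ei, fg, fh, gi, hi
  2-simplices (18): ace, acg, ade, adh, agi, ahi, bdg, bdh, bef, bei, bfh, bgi, cei, cfg, cfh, chi, def, dfg

giving chain groups C_0 ≅ Z^9, C_1 ≅ Z^27, C_2 ≅ Z^18.

∂_1: C_1 → C_0 is given by ∂[p,q] = [q] − [p]. For instance
  ∂fh = h − f.
As a 9×27 matrix over Z this has rank 8, with invariant factors (1,1,1,1,1,1,1,1).

The boundary map ∂_2: C_2 → C_1 sends each 2-simplex [p,q,r] to [q,r] − [p,r] + [p,q]. For instance
  ∂ade = de − ae + ad,
  ∂def = ef − df + de.
The resulting 27×18 matrix has rank 18, and its Smith normal form has invariant factors (1,1,1,1,1,1,1,1,1,1,1,1,1,1,1,1,1,2).

Now H_k = ker ∂_k / im ∂_{k+1}, so:

  H_0: rank C_0 − rank ∂_1 = 9 − 8 = 1, and the invariant factors of ∂_1 are all 1, so H_0 = Z.
  H_1: rank ker ∂_1 − rank ∂_2 = (27 − 8) − 18 = 1, and ∂_2 has invariant factor 2 > 1, so H_1 = Z ⊕ Z/2.
  H_2: rank ker ∂_2 − rank ∂_3 = (18 − 18) − 0 = 0, and there is no ∂_3, so H_2 = 0.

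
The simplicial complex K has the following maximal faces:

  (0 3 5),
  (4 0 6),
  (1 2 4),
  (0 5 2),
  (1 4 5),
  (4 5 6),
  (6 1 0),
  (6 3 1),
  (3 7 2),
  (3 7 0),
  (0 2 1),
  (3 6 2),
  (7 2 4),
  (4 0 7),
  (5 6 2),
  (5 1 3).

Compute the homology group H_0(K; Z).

Fix the vertex order 0 < 1 < 2 < 3 < 4 < 5 < 6 < 7 and write every simplex with vertices in increasing order. Then dim K = 2 and the simplices of K are:

  0-simplices (8): [0], [1], [2], [3], [4], [5], [6], [7]
  1-simplices (24): (24 of them)
  2-simplices (16): [0,1,2], [0,1,6], [0,2,5], [0,3,5], [0,3,7], [0,4,6], [0,4,7], [1,2,4], [1,3,5], [1,3,6], [1,4,5], [2,3,6], [2,3,7], [2,4,7], [2,5,6], [4,5,6]

so the chain groups are C_0 ≅ Z^8, C_1 ≅ Z^24, C_2 ≅ Z^16.

∂_1: C_1 → C_0 is given by ∂[p,q] = [q] − [p]. For instance
  ∂[0,1] = [1] − [0].
The 8×24 boundary matrix has rank 7 and Smith normal form diag(1,1,1,1,1,1,1).

Boundary ∂_2: C_2 → C_1 sends each 2-simplex [p,q,r] to [q,r] − [p,r] + [p,q]. For instance
  ∂[2,5,6] = [5,6] − [2,6] + [2,5],
  ∂[0,3,7] = [3,7] − [0,7] + [0,3].
The 24×16 boundary matrix has rank 15 and Smith normal form diag(1,1,1,1,1,1,1,1,1,1,1,1,1,1,1).

Reading off H_k = ker ∂_k / im ∂_{k+1}:

  H_0: rank C_0 − rank ∂_1 = 8 − 7 = 1, and the invariant factors of ∂_1 are all 1, so H_0 ≅ Z.

H_0 ≅ Z.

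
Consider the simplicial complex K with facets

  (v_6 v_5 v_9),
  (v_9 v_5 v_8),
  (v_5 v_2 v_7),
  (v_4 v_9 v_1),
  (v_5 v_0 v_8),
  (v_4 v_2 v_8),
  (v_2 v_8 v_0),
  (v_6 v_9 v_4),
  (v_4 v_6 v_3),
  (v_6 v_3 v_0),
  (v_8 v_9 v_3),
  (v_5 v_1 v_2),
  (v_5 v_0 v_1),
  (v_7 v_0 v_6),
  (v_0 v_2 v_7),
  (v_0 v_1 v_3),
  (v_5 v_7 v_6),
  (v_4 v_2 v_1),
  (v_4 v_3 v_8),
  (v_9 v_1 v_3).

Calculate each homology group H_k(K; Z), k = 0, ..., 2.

K has 10 vertices, 30 edges, 20 triangles.
rank ∂_0 = 0, rank ∂_1 = 9 ⇒ b_0 = 10 − 0 − 9 = 1; all invariant factors of ∂_1 are 1 so no torsion. So H_0 ≅ Z.
rank ∂_1 = 9, rank ∂_2 = 20 ⇒ b_1 = 30 − 9 − 20 = 1; ∂_2 has invariant factor(s) [2] giving torsion. So H_1 ≅ Z ⊕ Z/2.
rank ∂_2 = 20, rank ∂_3 = 0 ⇒ b_2 = 20 − 20 − 0 = 0. So H_2 ≅ 0.

H_0 = Z,  H_1 = Z ⊕ Z/2,  H_2 = 0.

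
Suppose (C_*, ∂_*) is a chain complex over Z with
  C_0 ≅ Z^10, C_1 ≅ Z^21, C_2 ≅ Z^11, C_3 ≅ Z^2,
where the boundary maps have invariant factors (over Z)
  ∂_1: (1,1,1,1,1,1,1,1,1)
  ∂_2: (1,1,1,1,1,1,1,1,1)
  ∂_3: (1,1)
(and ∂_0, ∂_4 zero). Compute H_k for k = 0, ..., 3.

H_0 ≅ Z,  H_1 ≅ Z^3,  H_2 = 0,  H_3 = 0.

H_0: b_0 = 10 − 0 − 9 = 1; torsion from ∂_1 factors > 1: none. So H_0 ≅ Z.
H_1: b_1 = 21 − 9 − 9 = 3; torsion from ∂_2 factors > 1: none. So H_1 ≅ Z^3.
H_2: b_2 = 11 − 9 − 2 = 0; torsion from ∂_3 factors > 1: none. So H_2 ≅ 0.
H_3: b_3 = 2 − 2 − 0 = 0; torsion from ∂_4 factors > 1: none. So H_3 ≅ 0.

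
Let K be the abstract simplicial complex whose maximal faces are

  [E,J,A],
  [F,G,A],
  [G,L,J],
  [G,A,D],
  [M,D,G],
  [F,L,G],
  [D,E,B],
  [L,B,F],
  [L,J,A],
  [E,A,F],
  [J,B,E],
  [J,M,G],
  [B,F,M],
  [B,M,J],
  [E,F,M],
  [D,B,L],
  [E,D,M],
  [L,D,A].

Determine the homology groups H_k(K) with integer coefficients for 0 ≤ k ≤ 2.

We work with the vertex ordering A < B < D < E < F < G < J < L < M. The simplices of K, each written with vertices in increasing order, are:

  0-simplices (9): A, B, D, E, F, G, J, L, M
  1-simplices (27): AD, AE, AF, AG, AJ, AL, BD, BE, BF, BJ, BL, BM, DE, DG, DL, DM, EF, EJ, EM, FG, FL, FM, GJ, GL, GM, JL, JM
  2-simplices (18): ADG, ADL, AEF, AEJ, AFG, AJL, BDE, BDL, BEJ, BFL, BFM, BJM, DEM, DGM, EFM, FGL, GJL, GJM

so the chain groups are C_0 ≅ Z^9, C_1 ≅ Z^27, C_2 ≅ Z^18.

∂_1: C_1 → C_0 sends each edge [p,q] (with p < q) to q − p.
The 9×27 boundary matrix has rank 8 and Smith normal form diag(1,1,1,1,1,1,1,1).

The boundary map ∂_2: C_2 → C_1 maps a triangle to the signed sum of its edges. For instance
  ∂DGM = GM − DM + DG,
  ∂DEM = EM − DM + DE.
This gives a 27×18 integer matrix of rank 18; reducing to Smith normal form yields diagonal entries (1,1,1,1,1,1,1,1,1,1,1,1,1,1,1,1,1,2).

Reading off H_k = ker ∂_k / im ∂_{k+1}:

  H_0: rank C_0 − rank ∂_1 = 9 − 8 = 1, and the invariant factors of ∂_1 are all 1, so H_0 = Z.
  H_1: rank ker ∂_1 − rank ∂_2 = (27 − 8) − 18 = 1, and ∂_2 has invariant factor 2 > 1, so H_1 = Z ⊕ Z_2.
  H_2: rank ker ∂_2 − rank ∂_3 = (18 − 18) − 0 = 0, and there is no ∂_3, so H_2 = 0.

As a check, the Euler characteristic is 9 − 27 + 18 = 0, which agrees with 1 − 1 + 0 = 0.

H_0 = Z,  H_1 = Z ⊕ Z_2,  H_2 = 0.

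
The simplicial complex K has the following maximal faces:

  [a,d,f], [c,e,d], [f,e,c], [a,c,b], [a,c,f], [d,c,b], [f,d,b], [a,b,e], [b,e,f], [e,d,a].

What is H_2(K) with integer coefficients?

H_2 = 0.

Fix the vertex order a < b < c < d < e < f and write every simplex with vertices in increasing order. Then dim K = 2 and the simplices of K are:

  0-simplices (6): a, b, c, d, e, f
  1-simplices (15): ab, ac, ad, ae, af, bc, bd, be, bf, cd, ce, cf, de, df, ef
  2-simplices (10): abc, abe, acf, ade, adf, bcd, bdf, bef, cde, cef

giving chain groups C_0 ≅ Z^6, C_1 ≅ Z^15, C_2 ≅ Z^10.

∂_1: C_1 → C_0 sends each edge [p,q] (with p < q) to q − p.
This gives a 6×15 integer matrix of rank 5; reducing to Smith normal form yields diagonal entries (1,1,1,1,1).

∂_2: C_2 → C_1 maps a triangle to the signed sum of its edges. For instance
  ∂abe = be − ae + ab,
  ∂cde = de − ce + cd.
The 15×10 boundary matrix has rank 10 and Smith normal form diag(1,1,1,1,1,1,1,1,1,2).

Computing H_k = (kernel of ∂_k) / (image of ∂_{k+1}):

  H_2: rank ker ∂_2 − rank ∂_3 = (10 − 10) − 0 = 0, and there is no ∂_3, so H_2 = 0.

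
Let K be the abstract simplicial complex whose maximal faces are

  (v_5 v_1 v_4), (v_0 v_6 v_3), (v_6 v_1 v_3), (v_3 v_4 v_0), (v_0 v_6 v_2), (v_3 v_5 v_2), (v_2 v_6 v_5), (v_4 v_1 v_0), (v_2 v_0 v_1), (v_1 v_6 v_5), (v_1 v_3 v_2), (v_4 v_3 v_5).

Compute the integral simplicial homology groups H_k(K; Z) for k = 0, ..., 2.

Fix the vertex order v_0 < v_1 < v_2 < v_3 < v_4 < v_5 < v_6 and write every simplex with vertices in increasing order. Then dim K = 2 and the simplices of K are:

  0-simplices (7): [v_0], [v_1], [v_2], [v_3], [v_4], [v_5], [v_6]
  1-simplices (18): (18 of them)
  2-simplices (12): (12 of them)

so the chain groups are C_0 ≅ Z^7, C_1 ≅ Z^18, C_2 ≅ Z^12.

∂_1: C_1 → C_0 maps an edge to its endpoints' difference, ∂[p,q] = q − p. For instance
  ∂[v_2,v_5] = [v_5] − [v_2].
The 7×18 boundary matrix has rank 6 and Smith normal form diag(1,1,1,1,1,1).

The boundary map ∂_2: C_2 → C_1 acts by ∂[p,q,r] = [q,r] − [p,r] + [p,q]. For instance
  ∂[v_0,v_3,v_4] = [v_3,v_4] − [v_0,v_4] + [v_0,v_3],
  ∂[v_0,v_1,v_4] = [v_1,v_4] − [v_0,v_4] + [v_0,v_1].
This gives a 18×12 integer matrix of rank 12; reducing to Smith normal form yields diagonal entries (1,1,1,1,1,1,1,1,1,1,1,2).

Reading off H_k = ker ∂_k / im ∂_{k+1}:

  H_0: rank C_0 − rank ∂_1 = 7 − 6 = 1, and the invariant factors of ∂_1 are all 1, so H_0 = Z.
  H_1: rank ker ∂_1 − rank ∂_2 = (18 − 6) − 12 = 0, and ∂_2 has invariant factor 2 > 1, so H_1 = Z/2.
  H_2: rank ker ∂_2 − rank ∂_3 = (12 − 12) − 0 = 0, and there is no ∂_3, so H_2 = 0.

H_0 ≅ Z,  H_1 ≅ Z/2,  H_2 = 0.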